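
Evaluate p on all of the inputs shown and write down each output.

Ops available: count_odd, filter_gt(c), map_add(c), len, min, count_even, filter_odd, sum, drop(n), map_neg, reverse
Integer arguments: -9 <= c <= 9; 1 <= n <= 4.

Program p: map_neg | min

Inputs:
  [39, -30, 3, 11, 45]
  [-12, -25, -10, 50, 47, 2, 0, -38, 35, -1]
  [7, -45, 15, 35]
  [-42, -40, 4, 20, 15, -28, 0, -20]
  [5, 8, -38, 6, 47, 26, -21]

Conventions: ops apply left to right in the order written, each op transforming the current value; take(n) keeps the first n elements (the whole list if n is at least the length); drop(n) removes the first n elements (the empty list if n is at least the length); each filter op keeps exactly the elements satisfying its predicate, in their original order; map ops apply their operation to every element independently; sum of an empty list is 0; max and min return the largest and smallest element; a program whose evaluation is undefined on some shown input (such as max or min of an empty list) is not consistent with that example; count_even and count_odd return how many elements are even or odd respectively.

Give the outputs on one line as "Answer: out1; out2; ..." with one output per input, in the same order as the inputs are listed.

-45; -50; -35; -20; -47

Execution, op by op:
  [39, -30, 3, 11, 45] -> [-39, 30, -3, -11, -45] -> -45
  [-12, -25, -10, 50, 47, 2, 0, -38, 35, -1] -> [12, 25, 10, -50, -47, -2, 0, 38, -35, 1] -> -50
  [7, -45, 15, 35] -> [-7, 45, -15, -35] -> -35
  [-42, -40, 4, 20, 15, -28, 0, -20] -> [42, 40, -4, -20, -15, 28, 0, 20] -> -20
  [5, 8, -38, 6, 47, 26, -21] -> [-5, -8, 38, -6, -47, -26, 21] -> -47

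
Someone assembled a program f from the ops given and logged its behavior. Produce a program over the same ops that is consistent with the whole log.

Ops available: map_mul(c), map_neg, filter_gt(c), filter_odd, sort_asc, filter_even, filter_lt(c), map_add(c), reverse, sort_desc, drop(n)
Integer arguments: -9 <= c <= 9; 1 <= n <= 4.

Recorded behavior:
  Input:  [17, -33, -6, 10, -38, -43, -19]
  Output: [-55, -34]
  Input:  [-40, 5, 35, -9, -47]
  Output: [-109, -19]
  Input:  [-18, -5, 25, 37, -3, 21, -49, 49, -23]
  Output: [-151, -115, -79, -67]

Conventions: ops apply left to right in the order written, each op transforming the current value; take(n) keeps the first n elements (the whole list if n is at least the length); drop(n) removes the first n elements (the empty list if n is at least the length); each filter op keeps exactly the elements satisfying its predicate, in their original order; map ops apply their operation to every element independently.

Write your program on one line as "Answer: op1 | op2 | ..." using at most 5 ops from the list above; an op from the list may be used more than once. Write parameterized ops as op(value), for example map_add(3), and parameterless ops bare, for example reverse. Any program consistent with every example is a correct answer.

sort_asc | map_mul(-3) | filter_lt(8) | reverse | map_add(-4)

Check, running the answer program on each example:
  [17, -33, -6, 10, -38, -43, -19] -> [-43, -38, -33, -19, -6, 10, 17] -> [129, 114, 99, 57, 18, -30, -51] -> [-30, -51] -> [-51, -30] -> [-55, -34]
  [-40, 5, 35, -9, -47] -> [-47, -40, -9, 5, 35] -> [141, 120, 27, -15, -105] -> [-15, -105] -> [-105, -15] -> [-109, -19]
  [-18, -5, 25, 37, -3, 21, -49, 49, -23] -> [-49, -23, -18, -5, -3, 21, 25, 37, 49] -> [147, 69, 54, 15, 9, -63, -75, -111, -147] -> [-63, -75, -111, -147] -> [-147, -111, -75, -63] -> [-151, -115, -79, -67]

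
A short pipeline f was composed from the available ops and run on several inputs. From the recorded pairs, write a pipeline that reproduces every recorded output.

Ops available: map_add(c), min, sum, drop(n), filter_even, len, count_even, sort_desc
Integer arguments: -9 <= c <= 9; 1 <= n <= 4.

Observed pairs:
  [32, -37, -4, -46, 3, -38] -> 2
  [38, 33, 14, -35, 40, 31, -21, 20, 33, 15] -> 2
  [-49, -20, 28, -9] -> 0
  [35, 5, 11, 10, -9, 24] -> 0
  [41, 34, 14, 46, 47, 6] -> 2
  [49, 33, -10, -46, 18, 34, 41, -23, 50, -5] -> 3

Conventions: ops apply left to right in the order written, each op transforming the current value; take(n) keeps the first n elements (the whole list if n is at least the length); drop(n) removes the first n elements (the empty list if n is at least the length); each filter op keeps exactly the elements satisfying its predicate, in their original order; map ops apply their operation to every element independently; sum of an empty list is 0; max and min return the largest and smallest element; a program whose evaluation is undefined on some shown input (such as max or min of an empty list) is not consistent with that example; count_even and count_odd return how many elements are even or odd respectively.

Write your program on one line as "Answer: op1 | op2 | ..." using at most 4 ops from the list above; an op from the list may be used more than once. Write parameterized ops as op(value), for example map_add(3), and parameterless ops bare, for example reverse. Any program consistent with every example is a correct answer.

sort_desc | drop(4) | count_even

Check, running the answer program on each example:
  [32, -37, -4, -46, 3, -38] -> [32, 3, -4, -37, -38, -46] -> [-38, -46] -> 2
  [38, 33, 14, -35, 40, 31, -21, 20, 33, 15] -> [40, 38, 33, 33, 31, 20, 15, 14, -21, -35] -> [31, 20, 15, 14, -21, -35] -> 2
  [-49, -20, 28, -9] -> [28, -9, -20, -49] -> [] -> 0
  [35, 5, 11, 10, -9, 24] -> [35, 24, 11, 10, 5, -9] -> [5, -9] -> 0
  [41, 34, 14, 46, 47, 6] -> [47, 46, 41, 34, 14, 6] -> [14, 6] -> 2
  [49, 33, -10, -46, 18, 34, 41, -23, 50, -5] -> [50, 49, 41, 34, 33, 18, -5, -10, -23, -46] -> [33, 18, -5, -10, -23, -46] -> 3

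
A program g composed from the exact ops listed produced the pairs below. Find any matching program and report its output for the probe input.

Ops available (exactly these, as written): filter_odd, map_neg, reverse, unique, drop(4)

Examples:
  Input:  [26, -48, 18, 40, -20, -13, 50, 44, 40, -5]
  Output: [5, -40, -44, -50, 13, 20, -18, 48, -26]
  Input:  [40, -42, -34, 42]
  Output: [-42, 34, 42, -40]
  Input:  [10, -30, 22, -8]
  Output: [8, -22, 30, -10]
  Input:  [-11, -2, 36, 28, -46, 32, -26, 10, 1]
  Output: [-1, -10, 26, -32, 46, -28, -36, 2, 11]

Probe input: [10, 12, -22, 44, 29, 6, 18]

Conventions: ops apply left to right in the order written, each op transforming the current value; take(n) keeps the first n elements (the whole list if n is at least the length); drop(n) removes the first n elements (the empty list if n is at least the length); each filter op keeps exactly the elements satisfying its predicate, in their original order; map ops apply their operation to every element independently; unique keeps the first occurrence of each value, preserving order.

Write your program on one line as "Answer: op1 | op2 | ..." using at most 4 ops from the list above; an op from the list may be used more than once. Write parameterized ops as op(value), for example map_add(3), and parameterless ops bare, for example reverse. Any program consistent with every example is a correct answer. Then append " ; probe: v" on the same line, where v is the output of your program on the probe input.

reverse | map_neg | unique ; probe: [-18, -6, -29, -44, 22, -12, -10]

Check, running the answer program on each example:
  [26, -48, 18, 40, -20, -13, 50, 44, 40, -5] -> [-5, 40, 44, 50, -13, -20, 40, 18, -48, 26] -> [5, -40, -44, -50, 13, 20, -40, -18, 48, -26] -> [5, -40, -44, -50, 13, 20, -18, 48, -26]
  [40, -42, -34, 42] -> [42, -34, -42, 40] -> [-42, 34, 42, -40] -> [-42, 34, 42, -40]
  [10, -30, 22, -8] -> [-8, 22, -30, 10] -> [8, -22, 30, -10] -> [8, -22, 30, -10]
  [-11, -2, 36, 28, -46, 32, -26, 10, 1] -> [1, 10, -26, 32, -46, 28, 36, -2, -11] -> [-1, -10, 26, -32, 46, -28, -36, 2, 11] -> [-1, -10, 26, -32, 46, -28, -36, 2, 11]
  probe: [10, 12, -22, 44, 29, 6, 18] -> [18, 6, 29, 44, -22, 12, 10] -> [-18, -6, -29, -44, 22, -12, -10] -> [-18, -6, -29, -44, 22, -12, -10]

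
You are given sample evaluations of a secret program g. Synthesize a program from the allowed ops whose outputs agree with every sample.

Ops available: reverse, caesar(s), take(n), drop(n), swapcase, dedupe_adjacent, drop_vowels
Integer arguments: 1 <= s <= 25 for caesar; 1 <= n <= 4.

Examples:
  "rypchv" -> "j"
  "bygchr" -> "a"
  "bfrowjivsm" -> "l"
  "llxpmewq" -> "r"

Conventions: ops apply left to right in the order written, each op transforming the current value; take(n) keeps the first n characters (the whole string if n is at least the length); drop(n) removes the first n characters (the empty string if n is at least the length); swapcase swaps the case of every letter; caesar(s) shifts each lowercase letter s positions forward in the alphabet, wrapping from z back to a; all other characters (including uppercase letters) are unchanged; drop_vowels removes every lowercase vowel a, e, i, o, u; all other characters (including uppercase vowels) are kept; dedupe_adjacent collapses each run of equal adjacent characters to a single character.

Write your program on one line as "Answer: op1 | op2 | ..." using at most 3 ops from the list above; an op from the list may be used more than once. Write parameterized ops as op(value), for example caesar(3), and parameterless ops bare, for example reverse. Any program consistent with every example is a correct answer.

take(3) | drop(2) | caesar(20)

Check, running the answer program on each example:
  "rypchv" -> "ryp" -> "p" -> "j"
  "bygchr" -> "byg" -> "g" -> "a"
  "bfrowjivsm" -> "bfr" -> "r" -> "l"
  "llxpmewq" -> "llx" -> "x" -> "r"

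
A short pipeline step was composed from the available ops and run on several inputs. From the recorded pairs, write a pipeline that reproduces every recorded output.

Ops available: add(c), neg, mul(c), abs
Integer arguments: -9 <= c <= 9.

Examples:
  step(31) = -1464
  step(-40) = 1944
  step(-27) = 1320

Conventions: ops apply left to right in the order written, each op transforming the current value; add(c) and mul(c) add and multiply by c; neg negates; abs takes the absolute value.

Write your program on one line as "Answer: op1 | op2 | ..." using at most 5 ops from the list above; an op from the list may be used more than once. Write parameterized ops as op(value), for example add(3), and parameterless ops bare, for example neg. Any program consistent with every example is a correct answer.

mul(-8) | add(4) | mul(-6) | neg

Check, running the answer program on each example:
  31 -> -248 -> -244 -> 1464 -> -1464
  -40 -> 320 -> 324 -> -1944 -> 1944
  -27 -> 216 -> 220 -> -1320 -> 1320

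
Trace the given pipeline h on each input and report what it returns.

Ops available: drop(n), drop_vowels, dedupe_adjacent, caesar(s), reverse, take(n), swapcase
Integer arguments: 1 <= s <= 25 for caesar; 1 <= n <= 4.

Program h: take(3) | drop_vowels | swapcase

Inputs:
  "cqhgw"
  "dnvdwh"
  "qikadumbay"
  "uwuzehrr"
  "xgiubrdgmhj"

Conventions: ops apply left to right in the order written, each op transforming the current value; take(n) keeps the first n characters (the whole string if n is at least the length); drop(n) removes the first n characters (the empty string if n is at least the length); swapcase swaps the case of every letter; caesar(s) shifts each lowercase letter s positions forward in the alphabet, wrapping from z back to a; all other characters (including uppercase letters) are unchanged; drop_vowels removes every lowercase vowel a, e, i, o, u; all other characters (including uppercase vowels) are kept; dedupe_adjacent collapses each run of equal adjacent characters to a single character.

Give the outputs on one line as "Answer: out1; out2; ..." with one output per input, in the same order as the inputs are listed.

"CQH"; "DNV"; "QK"; "W"; "XG"

Execution, op by op:
  "cqhgw" -> "cqh" -> "cqh" -> "CQH"
  "dnvdwh" -> "dnv" -> "dnv" -> "DNV"
  "qikadumbay" -> "qik" -> "qk" -> "QK"
  "uwuzehrr" -> "uwu" -> "w" -> "W"
  "xgiubrdgmhj" -> "xgi" -> "xg" -> "XG"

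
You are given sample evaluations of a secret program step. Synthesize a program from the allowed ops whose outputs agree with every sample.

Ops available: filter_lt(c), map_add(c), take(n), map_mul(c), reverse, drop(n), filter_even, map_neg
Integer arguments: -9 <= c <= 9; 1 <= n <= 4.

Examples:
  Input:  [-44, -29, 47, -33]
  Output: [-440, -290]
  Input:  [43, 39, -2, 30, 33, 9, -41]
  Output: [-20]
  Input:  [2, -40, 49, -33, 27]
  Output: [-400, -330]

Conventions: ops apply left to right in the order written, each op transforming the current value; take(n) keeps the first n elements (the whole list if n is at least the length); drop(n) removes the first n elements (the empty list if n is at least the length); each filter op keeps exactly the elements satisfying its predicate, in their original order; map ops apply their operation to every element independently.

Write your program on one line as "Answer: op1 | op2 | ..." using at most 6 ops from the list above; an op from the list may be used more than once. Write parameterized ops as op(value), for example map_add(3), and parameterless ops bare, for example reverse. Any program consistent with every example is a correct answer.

reverse | map_mul(-2) | drop(1) | map_mul(-5) | reverse | filter_lt(0)

Check, running the answer program on each example:
  [-44, -29, 47, -33] -> [-33, 47, -29, -44] -> [66, -94, 58, 88] -> [-94, 58, 88] -> [470, -290, -440] -> [-440, -290, 470] -> [-440, -290]
  [43, 39, -2, 30, 33, 9, -41] -> [-41, 9, 33, 30, -2, 39, 43] -> [82, -18, -66, -60, 4, -78, -86] -> [-18, -66, -60, 4, -78, -86] -> [90, 330, 300, -20, 390, 430] -> [430, 390, -20, 300, 330, 90] -> [-20]
  [2, -40, 49, -33, 27] -> [27, -33, 49, -40, 2] -> [-54, 66, -98, 80, -4] -> [66, -98, 80, -4] -> [-330, 490, -400, 20] -> [20, -400, 490, -330] -> [-400, -330]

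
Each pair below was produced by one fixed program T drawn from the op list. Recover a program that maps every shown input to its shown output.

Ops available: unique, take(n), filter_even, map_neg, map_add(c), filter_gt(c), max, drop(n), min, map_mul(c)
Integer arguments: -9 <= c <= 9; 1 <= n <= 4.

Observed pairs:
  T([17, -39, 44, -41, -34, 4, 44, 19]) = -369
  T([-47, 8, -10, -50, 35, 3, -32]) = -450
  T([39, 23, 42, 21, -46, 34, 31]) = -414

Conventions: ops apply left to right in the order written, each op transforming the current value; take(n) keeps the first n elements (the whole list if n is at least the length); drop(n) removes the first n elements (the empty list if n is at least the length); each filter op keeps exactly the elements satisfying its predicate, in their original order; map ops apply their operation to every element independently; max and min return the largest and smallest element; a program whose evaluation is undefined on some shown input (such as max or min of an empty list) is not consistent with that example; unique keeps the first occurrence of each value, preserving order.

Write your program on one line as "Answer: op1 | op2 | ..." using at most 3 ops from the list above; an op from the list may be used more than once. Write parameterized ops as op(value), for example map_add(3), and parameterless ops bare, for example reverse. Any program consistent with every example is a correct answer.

map_mul(9) | min

Check, running the answer program on each example:
  [17, -39, 44, -41, -34, 4, 44, 19] -> [153, -351, 396, -369, -306, 36, 396, 171] -> -369
  [-47, 8, -10, -50, 35, 3, -32] -> [-423, 72, -90, -450, 315, 27, -288] -> -450
  [39, 23, 42, 21, -46, 34, 31] -> [351, 207, 378, 189, -414, 306, 279] -> -414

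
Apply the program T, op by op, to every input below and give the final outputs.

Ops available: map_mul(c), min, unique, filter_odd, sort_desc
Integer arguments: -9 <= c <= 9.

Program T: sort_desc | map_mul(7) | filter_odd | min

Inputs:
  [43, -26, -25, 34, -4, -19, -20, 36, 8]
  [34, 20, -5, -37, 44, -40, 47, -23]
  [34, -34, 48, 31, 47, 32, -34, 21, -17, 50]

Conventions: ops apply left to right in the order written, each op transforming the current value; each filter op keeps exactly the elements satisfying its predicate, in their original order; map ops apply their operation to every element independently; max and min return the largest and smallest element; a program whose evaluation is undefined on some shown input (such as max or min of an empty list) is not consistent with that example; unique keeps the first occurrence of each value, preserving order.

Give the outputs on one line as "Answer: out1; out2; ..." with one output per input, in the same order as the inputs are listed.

-175; -259; -119

Execution, op by op:
  [43, -26, -25, 34, -4, -19, -20, 36, 8] -> [43, 36, 34, 8, -4, -19, -20, -25, -26] -> [301, 252, 238, 56, -28, -133, -140, -175, -182] -> [301, -133, -175] -> -175
  [34, 20, -5, -37, 44, -40, 47, -23] -> [47, 44, 34, 20, -5, -23, -37, -40] -> [329, 308, 238, 140, -35, -161, -259, -280] -> [329, -35, -161, -259] -> -259
  [34, -34, 48, 31, 47, 32, -34, 21, -17, 50] -> [50, 48, 47, 34, 32, 31, 21, -17, -34, -34] -> [350, 336, 329, 238, 224, 217, 147, -119, -238, -238] -> [329, 217, 147, -119] -> -119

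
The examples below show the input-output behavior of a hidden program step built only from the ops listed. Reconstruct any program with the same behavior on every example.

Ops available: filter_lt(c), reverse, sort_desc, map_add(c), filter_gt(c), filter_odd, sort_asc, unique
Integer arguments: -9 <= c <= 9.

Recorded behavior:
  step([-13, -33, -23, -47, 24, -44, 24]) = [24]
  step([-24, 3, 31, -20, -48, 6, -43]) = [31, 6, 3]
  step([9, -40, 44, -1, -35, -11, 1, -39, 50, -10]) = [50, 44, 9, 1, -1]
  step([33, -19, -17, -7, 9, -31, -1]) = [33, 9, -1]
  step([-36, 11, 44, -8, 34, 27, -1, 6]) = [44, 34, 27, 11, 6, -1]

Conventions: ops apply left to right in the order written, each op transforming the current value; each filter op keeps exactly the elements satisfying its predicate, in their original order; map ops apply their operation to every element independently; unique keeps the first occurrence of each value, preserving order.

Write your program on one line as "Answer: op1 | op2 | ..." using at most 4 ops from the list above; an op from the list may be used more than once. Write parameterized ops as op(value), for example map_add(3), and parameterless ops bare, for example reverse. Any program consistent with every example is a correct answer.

unique | sort_desc | filter_gt(-7)

Check, running the answer program on each example:
  [-13, -33, -23, -47, 24, -44, 24] -> [-13, -33, -23, -47, 24, -44] -> [24, -13, -23, -33, -44, -47] -> [24]
  [-24, 3, 31, -20, -48, 6, -43] -> [-24, 3, 31, -20, -48, 6, -43] -> [31, 6, 3, -20, -24, -43, -48] -> [31, 6, 3]
  [9, -40, 44, -1, -35, -11, 1, -39, 50, -10] -> [9, -40, 44, -1, -35, -11, 1, -39, 50, -10] -> [50, 44, 9, 1, -1, -10, -11, -35, -39, -40] -> [50, 44, 9, 1, -1]
  [33, -19, -17, -7, 9, -31, -1] -> [33, -19, -17, -7, 9, -31, -1] -> [33, 9, -1, -7, -17, -19, -31] -> [33, 9, -1]
  [-36, 11, 44, -8, 34, 27, -1, 6] -> [-36, 11, 44, -8, 34, 27, -1, 6] -> [44, 34, 27, 11, 6, -1, -8, -36] -> [44, 34, 27, 11, 6, -1]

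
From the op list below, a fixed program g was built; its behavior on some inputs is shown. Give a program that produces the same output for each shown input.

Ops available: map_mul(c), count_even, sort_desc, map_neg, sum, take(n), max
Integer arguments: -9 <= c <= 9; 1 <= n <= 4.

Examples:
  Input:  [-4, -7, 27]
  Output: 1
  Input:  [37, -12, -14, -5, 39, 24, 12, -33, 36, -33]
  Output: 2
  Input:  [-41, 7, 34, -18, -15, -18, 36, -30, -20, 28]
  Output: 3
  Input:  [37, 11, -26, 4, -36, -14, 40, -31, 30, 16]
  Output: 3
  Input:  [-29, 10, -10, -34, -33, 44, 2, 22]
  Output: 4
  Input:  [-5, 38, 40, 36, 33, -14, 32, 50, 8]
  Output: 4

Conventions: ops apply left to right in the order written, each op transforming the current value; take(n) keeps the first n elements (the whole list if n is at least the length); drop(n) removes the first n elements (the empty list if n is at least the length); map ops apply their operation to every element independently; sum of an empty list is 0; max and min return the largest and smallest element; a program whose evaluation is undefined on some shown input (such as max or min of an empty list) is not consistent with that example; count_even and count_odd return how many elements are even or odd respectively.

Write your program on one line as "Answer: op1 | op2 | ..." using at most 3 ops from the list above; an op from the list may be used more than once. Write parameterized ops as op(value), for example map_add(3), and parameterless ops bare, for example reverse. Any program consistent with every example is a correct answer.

sort_desc | take(4) | count_even

Check, running the answer program on each example:
  [-4, -7, 27] -> [27, -4, -7] -> [27, -4, -7] -> 1
  [37, -12, -14, -5, 39, 24, 12, -33, 36, -33] -> [39, 37, 36, 24, 12, -5, -12, -14, -33, -33] -> [39, 37, 36, 24] -> 2
  [-41, 7, 34, -18, -15, -18, 36, -30, -20, 28] -> [36, 34, 28, 7, -15, -18, -18, -20, -30, -41] -> [36, 34, 28, 7] -> 3
  [37, 11, -26, 4, -36, -14, 40, -31, 30, 16] -> [40, 37, 30, 16, 11, 4, -14, -26, -31, -36] -> [40, 37, 30, 16] -> 3
  [-29, 10, -10, -34, -33, 44, 2, 22] -> [44, 22, 10, 2, -10, -29, -33, -34] -> [44, 22, 10, 2] -> 4
  [-5, 38, 40, 36, 33, -14, 32, 50, 8] -> [50, 40, 38, 36, 33, 32, 8, -5, -14] -> [50, 40, 38, 36] -> 4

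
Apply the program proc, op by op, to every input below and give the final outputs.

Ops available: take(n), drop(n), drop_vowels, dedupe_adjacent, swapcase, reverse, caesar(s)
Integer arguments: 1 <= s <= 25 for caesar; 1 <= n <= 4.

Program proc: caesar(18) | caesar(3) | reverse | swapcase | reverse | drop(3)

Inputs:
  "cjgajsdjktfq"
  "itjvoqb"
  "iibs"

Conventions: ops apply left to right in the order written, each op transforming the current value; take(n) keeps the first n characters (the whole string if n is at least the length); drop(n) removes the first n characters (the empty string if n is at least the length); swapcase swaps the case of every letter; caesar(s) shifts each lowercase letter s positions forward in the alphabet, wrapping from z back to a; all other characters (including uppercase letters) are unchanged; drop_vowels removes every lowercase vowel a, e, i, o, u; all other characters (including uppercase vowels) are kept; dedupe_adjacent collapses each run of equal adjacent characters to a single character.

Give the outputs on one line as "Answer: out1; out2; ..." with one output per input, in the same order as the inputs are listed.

Execution, op by op:
  "cjgajsdjktfq" -> "ubysbkvbclxi" -> "xebvenyefoal" -> "laofeynevbex" -> "LAOFEYNEVBEX" -> "XEBVENYEFOAL" -> "VENYEFOAL"
  "itjvoqb" -> "albngit" -> "doeqjlw" -> "wljqeod" -> "WLJQEOD" -> "DOEQJLW" -> "QJLW"
  "iibs" -> "aatk" -> "ddwn" -> "nwdd" -> "NWDD" -> "DDWN" -> "N"

"VENYEFOAL"; "QJLW"; "N"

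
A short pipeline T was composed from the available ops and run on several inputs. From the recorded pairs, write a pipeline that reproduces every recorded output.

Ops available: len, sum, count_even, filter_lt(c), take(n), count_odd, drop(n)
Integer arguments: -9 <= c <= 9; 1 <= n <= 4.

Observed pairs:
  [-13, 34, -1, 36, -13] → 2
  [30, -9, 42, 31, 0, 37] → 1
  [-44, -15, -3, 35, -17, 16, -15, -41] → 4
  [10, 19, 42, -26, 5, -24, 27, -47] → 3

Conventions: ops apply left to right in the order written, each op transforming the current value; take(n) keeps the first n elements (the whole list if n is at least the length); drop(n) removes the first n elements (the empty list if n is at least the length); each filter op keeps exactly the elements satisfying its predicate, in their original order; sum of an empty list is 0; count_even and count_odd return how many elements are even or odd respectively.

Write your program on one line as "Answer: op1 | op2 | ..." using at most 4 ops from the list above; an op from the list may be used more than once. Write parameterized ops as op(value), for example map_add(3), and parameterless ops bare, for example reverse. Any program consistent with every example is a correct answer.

drop(2) | filter_lt(5) | len

Check, running the answer program on each example:
  [-13, 34, -1, 36, -13] -> [-1, 36, -13] -> [-1, -13] -> 2
  [30, -9, 42, 31, 0, 37] -> [42, 31, 0, 37] -> [0] -> 1
  [-44, -15, -3, 35, -17, 16, -15, -41] -> [-3, 35, -17, 16, -15, -41] -> [-3, -17, -15, -41] -> 4
  [10, 19, 42, -26, 5, -24, 27, -47] -> [42, -26, 5, -24, 27, -47] -> [-26, -24, -47] -> 3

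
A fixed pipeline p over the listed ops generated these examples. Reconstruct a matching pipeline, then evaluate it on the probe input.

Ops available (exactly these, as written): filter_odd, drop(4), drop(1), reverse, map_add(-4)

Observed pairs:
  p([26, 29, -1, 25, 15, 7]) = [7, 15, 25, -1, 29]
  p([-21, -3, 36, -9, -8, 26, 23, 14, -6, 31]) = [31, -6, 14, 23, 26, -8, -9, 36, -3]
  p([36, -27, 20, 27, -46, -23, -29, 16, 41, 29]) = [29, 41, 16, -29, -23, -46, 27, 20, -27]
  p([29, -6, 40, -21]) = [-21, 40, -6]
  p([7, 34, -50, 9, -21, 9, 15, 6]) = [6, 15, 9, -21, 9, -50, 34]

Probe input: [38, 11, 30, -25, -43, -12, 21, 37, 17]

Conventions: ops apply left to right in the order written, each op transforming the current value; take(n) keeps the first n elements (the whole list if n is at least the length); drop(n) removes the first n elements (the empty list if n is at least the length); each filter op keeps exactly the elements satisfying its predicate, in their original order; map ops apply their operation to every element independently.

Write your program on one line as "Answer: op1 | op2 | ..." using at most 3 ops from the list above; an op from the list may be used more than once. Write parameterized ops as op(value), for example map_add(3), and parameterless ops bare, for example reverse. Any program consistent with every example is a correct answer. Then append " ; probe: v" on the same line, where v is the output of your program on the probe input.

drop(1) | reverse ; probe: [17, 37, 21, -12, -43, -25, 30, 11]

Check, running the answer program on each example:
  [26, 29, -1, 25, 15, 7] -> [29, -1, 25, 15, 7] -> [7, 15, 25, -1, 29]
  [-21, -3, 36, -9, -8, 26, 23, 14, -6, 31] -> [-3, 36, -9, -8, 26, 23, 14, -6, 31] -> [31, -6, 14, 23, 26, -8, -9, 36, -3]
  [36, -27, 20, 27, -46, -23, -29, 16, 41, 29] -> [-27, 20, 27, -46, -23, -29, 16, 41, 29] -> [29, 41, 16, -29, -23, -46, 27, 20, -27]
  [29, -6, 40, -21] -> [-6, 40, -21] -> [-21, 40, -6]
  [7, 34, -50, 9, -21, 9, 15, 6] -> [34, -50, 9, -21, 9, 15, 6] -> [6, 15, 9, -21, 9, -50, 34]
  probe: [38, 11, 30, -25, -43, -12, 21, 37, 17] -> [11, 30, -25, -43, -12, 21, 37, 17] -> [17, 37, 21, -12, -43, -25, 30, 11]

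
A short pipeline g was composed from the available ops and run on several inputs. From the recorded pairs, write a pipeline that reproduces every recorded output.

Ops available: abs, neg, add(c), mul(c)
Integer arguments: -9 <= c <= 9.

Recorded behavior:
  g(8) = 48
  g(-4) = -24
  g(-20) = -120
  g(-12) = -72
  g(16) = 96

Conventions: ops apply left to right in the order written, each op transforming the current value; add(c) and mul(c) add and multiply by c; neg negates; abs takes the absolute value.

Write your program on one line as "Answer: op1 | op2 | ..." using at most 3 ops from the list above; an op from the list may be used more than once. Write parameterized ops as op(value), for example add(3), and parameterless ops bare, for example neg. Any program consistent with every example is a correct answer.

neg | mul(6) | neg

Check, running the answer program on each example:
  8 -> -8 -> -48 -> 48
  -4 -> 4 -> 24 -> -24
  -20 -> 20 -> 120 -> -120
  -12 -> 12 -> 72 -> -72
  16 -> -16 -> -96 -> 96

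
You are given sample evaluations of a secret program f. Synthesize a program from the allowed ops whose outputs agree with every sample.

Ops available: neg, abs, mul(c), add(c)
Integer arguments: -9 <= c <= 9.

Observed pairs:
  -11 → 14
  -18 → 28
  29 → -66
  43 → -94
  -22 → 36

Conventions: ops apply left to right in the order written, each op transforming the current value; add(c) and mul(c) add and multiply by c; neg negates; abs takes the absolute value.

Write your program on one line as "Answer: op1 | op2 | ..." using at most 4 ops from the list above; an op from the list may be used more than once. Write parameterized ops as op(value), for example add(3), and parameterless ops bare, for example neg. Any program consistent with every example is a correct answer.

mul(2) | neg | add(-2) | add(-6)

Check, running the answer program on each example:
  -11 -> -22 -> 22 -> 20 -> 14
  -18 -> -36 -> 36 -> 34 -> 28
  29 -> 58 -> -58 -> -60 -> -66
  43 -> 86 -> -86 -> -88 -> -94
  -22 -> -44 -> 44 -> 42 -> 36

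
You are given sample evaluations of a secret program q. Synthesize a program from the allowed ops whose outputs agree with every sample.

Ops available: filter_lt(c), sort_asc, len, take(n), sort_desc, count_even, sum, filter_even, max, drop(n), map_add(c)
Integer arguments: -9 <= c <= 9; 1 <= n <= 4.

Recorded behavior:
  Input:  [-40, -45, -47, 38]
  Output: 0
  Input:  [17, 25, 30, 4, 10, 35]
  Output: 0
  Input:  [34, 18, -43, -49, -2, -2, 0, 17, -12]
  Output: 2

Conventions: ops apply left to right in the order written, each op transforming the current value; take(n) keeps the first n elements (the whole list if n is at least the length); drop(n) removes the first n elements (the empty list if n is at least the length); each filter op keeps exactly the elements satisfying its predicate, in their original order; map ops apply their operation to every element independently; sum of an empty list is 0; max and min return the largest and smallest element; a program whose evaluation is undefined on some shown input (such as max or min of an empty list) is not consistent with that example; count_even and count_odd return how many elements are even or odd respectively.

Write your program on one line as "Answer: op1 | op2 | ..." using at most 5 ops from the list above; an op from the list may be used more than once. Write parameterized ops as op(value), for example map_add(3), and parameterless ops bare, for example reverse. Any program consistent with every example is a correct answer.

filter_lt(7) | drop(2) | drop(2) | sort_asc | len

Check, running the answer program on each example:
  [-40, -45, -47, 38] -> [-40, -45, -47] -> [-47] -> [] -> [] -> 0
  [17, 25, 30, 4, 10, 35] -> [4] -> [] -> [] -> [] -> 0
  [34, 18, -43, -49, -2, -2, 0, 17, -12] -> [-43, -49, -2, -2, 0, -12] -> [-2, -2, 0, -12] -> [0, -12] -> [-12, 0] -> 2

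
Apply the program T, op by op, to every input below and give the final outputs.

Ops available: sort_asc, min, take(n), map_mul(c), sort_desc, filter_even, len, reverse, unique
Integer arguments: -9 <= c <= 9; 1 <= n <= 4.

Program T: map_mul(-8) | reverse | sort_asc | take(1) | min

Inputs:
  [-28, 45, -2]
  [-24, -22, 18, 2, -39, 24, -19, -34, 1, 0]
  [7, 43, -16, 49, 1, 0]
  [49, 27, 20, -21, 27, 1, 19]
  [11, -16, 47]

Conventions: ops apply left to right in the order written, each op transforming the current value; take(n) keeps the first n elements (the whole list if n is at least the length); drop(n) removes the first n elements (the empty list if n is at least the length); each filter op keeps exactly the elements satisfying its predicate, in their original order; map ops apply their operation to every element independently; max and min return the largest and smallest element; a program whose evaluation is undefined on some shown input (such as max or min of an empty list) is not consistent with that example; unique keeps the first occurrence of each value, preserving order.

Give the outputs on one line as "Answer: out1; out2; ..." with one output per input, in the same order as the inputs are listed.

-360; -192; -392; -392; -376

Execution, op by op:
  [-28, 45, -2] -> [224, -360, 16] -> [16, -360, 224] -> [-360, 16, 224] -> [-360] -> -360
  [-24, -22, 18, 2, -39, 24, -19, -34, 1, 0] -> [192, 176, -144, -16, 312, -192, 152, 272, -8, 0] -> [0, -8, 272, 152, -192, 312, -16, -144, 176, 192] -> [-192, -144, -16, -8, 0, 152, 176, 192, 272, 312] -> [-192] -> -192
  [7, 43, -16, 49, 1, 0] -> [-56, -344, 128, -392, -8, 0] -> [0, -8, -392, 128, -344, -56] -> [-392, -344, -56, -8, 0, 128] -> [-392] -> -392
  [49, 27, 20, -21, 27, 1, 19] -> [-392, -216, -160, 168, -216, -8, -152] -> [-152, -8, -216, 168, -160, -216, -392] -> [-392, -216, -216, -160, -152, -8, 168] -> [-392] -> -392
  [11, -16, 47] -> [-88, 128, -376] -> [-376, 128, -88] -> [-376, -88, 128] -> [-376] -> -376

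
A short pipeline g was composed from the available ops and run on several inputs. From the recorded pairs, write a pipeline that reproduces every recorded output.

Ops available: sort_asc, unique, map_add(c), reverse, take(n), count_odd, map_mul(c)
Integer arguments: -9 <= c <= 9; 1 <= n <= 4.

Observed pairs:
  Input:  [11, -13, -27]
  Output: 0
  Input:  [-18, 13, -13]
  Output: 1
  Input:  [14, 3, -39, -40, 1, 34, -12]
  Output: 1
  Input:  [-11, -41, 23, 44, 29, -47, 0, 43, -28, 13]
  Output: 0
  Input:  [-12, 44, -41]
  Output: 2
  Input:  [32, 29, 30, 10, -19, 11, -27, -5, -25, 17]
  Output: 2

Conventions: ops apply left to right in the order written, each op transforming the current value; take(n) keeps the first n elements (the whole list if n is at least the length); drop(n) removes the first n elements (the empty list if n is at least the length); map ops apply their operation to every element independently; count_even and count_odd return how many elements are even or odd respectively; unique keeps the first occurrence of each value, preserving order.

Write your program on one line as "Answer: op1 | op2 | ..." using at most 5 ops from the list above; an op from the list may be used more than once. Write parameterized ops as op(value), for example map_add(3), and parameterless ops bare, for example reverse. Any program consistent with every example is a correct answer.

take(3) | map_add(-5) | reverse | count_odd

Check, running the answer program on each example:
  [11, -13, -27] -> [11, -13, -27] -> [6, -18, -32] -> [-32, -18, 6] -> 0
  [-18, 13, -13] -> [-18, 13, -13] -> [-23, 8, -18] -> [-18, 8, -23] -> 1
  [14, 3, -39, -40, 1, 34, -12] -> [14, 3, -39] -> [9, -2, -44] -> [-44, -2, 9] -> 1
  [-11, -41, 23, 44, 29, -47, 0, 43, -28, 13] -> [-11, -41, 23] -> [-16, -46, 18] -> [18, -46, -16] -> 0
  [-12, 44, -41] -> [-12, 44, -41] -> [-17, 39, -46] -> [-46, 39, -17] -> 2
  [32, 29, 30, 10, -19, 11, -27, -5, -25, 17] -> [32, 29, 30] -> [27, 24, 25] -> [25, 24, 27] -> 2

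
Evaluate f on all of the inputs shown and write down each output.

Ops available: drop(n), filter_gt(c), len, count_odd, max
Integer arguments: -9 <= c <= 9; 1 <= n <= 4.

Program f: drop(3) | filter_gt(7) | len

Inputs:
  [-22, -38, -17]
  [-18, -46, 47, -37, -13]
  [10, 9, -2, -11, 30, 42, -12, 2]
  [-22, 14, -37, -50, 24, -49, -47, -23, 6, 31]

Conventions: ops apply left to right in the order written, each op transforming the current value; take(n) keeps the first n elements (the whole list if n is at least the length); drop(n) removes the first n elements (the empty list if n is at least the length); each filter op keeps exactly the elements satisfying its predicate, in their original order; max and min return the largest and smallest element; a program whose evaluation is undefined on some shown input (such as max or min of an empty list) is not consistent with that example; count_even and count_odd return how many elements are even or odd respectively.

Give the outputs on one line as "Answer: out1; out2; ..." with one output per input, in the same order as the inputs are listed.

0; 0; 2; 2

Execution, op by op:
  [-22, -38, -17] -> [] -> [] -> 0
  [-18, -46, 47, -37, -13] -> [-37, -13] -> [] -> 0
  [10, 9, -2, -11, 30, 42, -12, 2] -> [-11, 30, 42, -12, 2] -> [30, 42] -> 2
  [-22, 14, -37, -50, 24, -49, -47, -23, 6, 31] -> [-50, 24, -49, -47, -23, 6, 31] -> [24, 31] -> 2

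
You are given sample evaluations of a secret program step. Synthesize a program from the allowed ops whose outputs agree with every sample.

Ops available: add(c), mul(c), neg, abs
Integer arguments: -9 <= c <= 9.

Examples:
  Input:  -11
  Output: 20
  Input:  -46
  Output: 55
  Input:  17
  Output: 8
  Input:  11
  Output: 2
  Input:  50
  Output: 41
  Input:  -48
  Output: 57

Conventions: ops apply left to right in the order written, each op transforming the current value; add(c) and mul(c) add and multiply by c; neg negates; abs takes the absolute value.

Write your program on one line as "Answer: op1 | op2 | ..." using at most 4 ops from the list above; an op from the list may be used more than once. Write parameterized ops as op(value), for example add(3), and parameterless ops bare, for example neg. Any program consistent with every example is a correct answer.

add(-1) | add(-8) | abs

Check, running the answer program on each example:
  -11 -> -12 -> -20 -> 20
  -46 -> -47 -> -55 -> 55
  17 -> 16 -> 8 -> 8
  11 -> 10 -> 2 -> 2
  50 -> 49 -> 41 -> 41
  -48 -> -49 -> -57 -> 57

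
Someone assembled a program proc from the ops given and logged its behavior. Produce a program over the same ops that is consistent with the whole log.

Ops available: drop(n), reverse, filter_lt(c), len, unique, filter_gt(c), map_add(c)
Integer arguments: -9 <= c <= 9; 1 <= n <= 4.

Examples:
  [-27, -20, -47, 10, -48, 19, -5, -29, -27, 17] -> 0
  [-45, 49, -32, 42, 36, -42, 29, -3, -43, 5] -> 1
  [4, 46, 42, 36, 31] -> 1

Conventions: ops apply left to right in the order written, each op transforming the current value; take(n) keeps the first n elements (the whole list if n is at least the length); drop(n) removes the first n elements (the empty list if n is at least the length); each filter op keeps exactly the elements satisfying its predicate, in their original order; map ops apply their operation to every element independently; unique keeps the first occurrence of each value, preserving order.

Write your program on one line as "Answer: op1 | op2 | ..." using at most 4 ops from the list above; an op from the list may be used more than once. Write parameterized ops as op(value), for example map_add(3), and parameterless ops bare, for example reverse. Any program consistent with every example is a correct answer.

map_add(-3) | filter_lt(5) | filter_gt(0) | len

Check, running the answer program on each example:
  [-27, -20, -47, 10, -48, 19, -5, -29, -27, 17] -> [-30, -23, -50, 7, -51, 16, -8, -32, -30, 14] -> [-30, -23, -50, -51, -8, -32, -30] -> [] -> 0
  [-45, 49, -32, 42, 36, -42, 29, -3, -43, 5] -> [-48, 46, -35, 39, 33, -45, 26, -6, -46, 2] -> [-48, -35, -45, -6, -46, 2] -> [2] -> 1
  [4, 46, 42, 36, 31] -> [1, 43, 39, 33, 28] -> [1] -> [1] -> 1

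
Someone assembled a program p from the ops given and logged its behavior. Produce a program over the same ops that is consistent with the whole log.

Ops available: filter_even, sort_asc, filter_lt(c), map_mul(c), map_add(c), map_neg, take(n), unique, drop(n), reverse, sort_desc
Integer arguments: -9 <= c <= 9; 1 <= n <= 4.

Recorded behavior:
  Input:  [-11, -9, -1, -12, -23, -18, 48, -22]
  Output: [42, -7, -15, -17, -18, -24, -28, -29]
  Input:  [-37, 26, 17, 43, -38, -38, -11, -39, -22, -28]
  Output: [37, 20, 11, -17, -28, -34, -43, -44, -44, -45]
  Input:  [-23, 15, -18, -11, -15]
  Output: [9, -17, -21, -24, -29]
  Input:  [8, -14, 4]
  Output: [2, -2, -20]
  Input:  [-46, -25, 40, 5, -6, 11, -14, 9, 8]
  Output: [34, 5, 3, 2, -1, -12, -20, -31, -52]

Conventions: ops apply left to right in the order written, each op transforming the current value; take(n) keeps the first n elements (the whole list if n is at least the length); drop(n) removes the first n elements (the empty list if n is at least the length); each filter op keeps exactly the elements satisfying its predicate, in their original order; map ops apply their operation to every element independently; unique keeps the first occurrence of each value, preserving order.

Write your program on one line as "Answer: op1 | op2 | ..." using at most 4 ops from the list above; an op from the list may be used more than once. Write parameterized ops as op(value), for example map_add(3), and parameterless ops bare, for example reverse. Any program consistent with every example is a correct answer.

reverse | sort_asc | map_add(-6) | sort_desc

Check, running the answer program on each example:
  [-11, -9, -1, -12, -23, -18, 48, -22] -> [-22, 48, -18, -23, -12, -1, -9, -11] -> [-23, -22, -18, -12, -11, -9, -1, 48] -> [-29, -28, -24, -18, -17, -15, -7, 42] -> [42, -7, -15, -17, -18, -24, -28, -29]
  [-37, 26, 17, 43, -38, -38, -11, -39, -22, -28] -> [-28, -22, -39, -11, -38, -38, 43, 17, 26, -37] -> [-39, -38, -38, -37, -28, -22, -11, 17, 26, 43] -> [-45, -44, -44, -43, -34, -28, -17, 11, 20, 37] -> [37, 20, 11, -17, -28, -34, -43, -44, -44, -45]
  [-23, 15, -18, -11, -15] -> [-15, -11, -18, 15, -23] -> [-23, -18, -15, -11, 15] -> [-29, -24, -21, -17, 9] -> [9, -17, -21, -24, -29]
  [8, -14, 4] -> [4, -14, 8] -> [-14, 4, 8] -> [-20, -2, 2] -> [2, -2, -20]
  [-46, -25, 40, 5, -6, 11, -14, 9, 8] -> [8, 9, -14, 11, -6, 5, 40, -25, -46] -> [-46, -25, -14, -6, 5, 8, 9, 11, 40] -> [-52, -31, -20, -12, -1, 2, 3, 5, 34] -> [34, 5, 3, 2, -1, -12, -20, -31, -52]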